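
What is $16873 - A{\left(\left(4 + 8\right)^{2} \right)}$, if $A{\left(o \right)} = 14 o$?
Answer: $14857$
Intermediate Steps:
$16873 - A{\left(\left(4 + 8\right)^{2} \right)} = 16873 - 14 \left(4 + 8\right)^{2} = 16873 - 14 \cdot 12^{2} = 16873 - 14 \cdot 144 = 16873 - 2016 = 14857$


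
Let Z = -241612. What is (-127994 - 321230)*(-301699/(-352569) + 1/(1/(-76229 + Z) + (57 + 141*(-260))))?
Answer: -394175443078532766982/1025441130041139 ≈ -3.8440e+5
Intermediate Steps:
(-127994 - 321230)*(-301699/(-352569) + 1/(1/(-76229 + Z) + (57 + 141*(-260)))) = (-127994 - 321230)*(-301699/(-352569) + 1/(1/(-76229 - 241612) + (57 + 141*(-260)))) = -449224*(-301699*(-1/352569) + 1/(1/(-317841) + (57 - 36660))) = -449224*(301699/352569 + 1/(-1/317841 - 36603)) = -449224*(301699/352569 + 1/(-11633934124/317841)) = -449224*(301699/352569 - 317841/11633934124) = -449224*3509834230393147/4101764520164556 = -394175443078532766982/1025441130041139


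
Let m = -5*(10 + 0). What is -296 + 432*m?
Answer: -21896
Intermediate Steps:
m = -50 (m = -5*10 = -50)
-296 + 432*m = -296 + 432*(-50) = -296 - 21600 = -21896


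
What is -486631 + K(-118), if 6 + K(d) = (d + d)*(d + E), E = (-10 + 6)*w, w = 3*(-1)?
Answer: -461621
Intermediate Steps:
w = -3
E = 12 (E = (-10 + 6)*(-3) = -4*(-3) = 12)
K(d) = -6 + 2*d*(12 + d) (K(d) = -6 + (d + d)*(d + 12) = -6 + (2*d)*(12 + d) = -6 + 2*d*(12 + d))
-486631 + K(-118) = -486631 + (-6 + 2*(-118)² + 24*(-118)) = -486631 + (-6 + 2*13924 - 2832) = -486631 + (-6 + 27848 - 2832) = -486631 + 25010 = -461621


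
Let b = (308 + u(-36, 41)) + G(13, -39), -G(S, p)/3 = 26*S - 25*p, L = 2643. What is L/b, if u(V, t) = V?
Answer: -2643/3667 ≈ -0.72075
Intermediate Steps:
G(S, p) = -78*S + 75*p (G(S, p) = -3*(26*S - 25*p) = -3*(-25*p + 26*S) = -78*S + 75*p)
b = -3667 (b = (308 - 36) + (-78*13 + 75*(-39)) = 272 + (-1014 - 2925) = 272 - 3939 = -3667)
L/b = 2643/(-3667) = 2643*(-1/3667) = -2643/3667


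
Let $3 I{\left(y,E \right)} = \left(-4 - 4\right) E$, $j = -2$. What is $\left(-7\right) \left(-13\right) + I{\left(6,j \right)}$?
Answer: $\frac{289}{3} \approx 96.333$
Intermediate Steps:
$I{\left(y,E \right)} = - \frac{8 E}{3}$ ($I{\left(y,E \right)} = \frac{\left(-4 - 4\right) E}{3} = \frac{\left(-8\right) E}{3} = - \frac{8 E}{3}$)
$\left(-7\right) \left(-13\right) + I{\left(6,j \right)} = \left(-7\right) \left(-13\right) - - \frac{16}{3} = 91 + \frac{16}{3} = \frac{289}{3}$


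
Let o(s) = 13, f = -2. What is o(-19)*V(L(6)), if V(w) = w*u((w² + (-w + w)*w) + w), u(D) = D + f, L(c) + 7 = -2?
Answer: -8190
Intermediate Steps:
L(c) = -9 (L(c) = -7 - 2 = -9)
u(D) = -2 + D (u(D) = D - 2 = -2 + D)
V(w) = w*(-2 + w + w²) (V(w) = w*(-2 + ((w² + (-w + w)*w) + w)) = w*(-2 + ((w² + 0*w) + w)) = w*(-2 + ((w² + 0) + w)) = w*(-2 + (w² + w)) = w*(-2 + (w + w²)) = w*(-2 + w + w²))
o(-19)*V(L(6)) = 13*(-9*(-2 - 9*(1 - 9))) = 13*(-9*(-2 - 9*(-8))) = 13*(-9*(-2 + 72)) = 13*(-9*70) = 13*(-630) = -8190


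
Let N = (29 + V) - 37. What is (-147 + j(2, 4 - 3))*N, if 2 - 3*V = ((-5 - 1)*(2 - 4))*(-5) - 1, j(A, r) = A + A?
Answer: -1859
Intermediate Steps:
j(A, r) = 2*A
V = 21 (V = 2/3 - (((-5 - 1)*(2 - 4))*(-5) - 1)/3 = 2/3 - (-6*(-2)*(-5) - 1)/3 = 2/3 - (12*(-5) - 1)/3 = 2/3 - (-60 - 1)/3 = 2/3 - 1/3*(-61) = 2/3 + 61/3 = 21)
N = 13 (N = (29 + 21) - 37 = 50 - 37 = 13)
(-147 + j(2, 4 - 3))*N = (-147 + 2*2)*13 = (-147 + 4)*13 = -143*13 = -1859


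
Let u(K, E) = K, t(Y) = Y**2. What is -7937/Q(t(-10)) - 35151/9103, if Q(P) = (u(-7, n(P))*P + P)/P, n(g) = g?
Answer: 72039605/54618 ≈ 1319.0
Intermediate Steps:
Q(P) = -6 (Q(P) = (-7*P + P)/P = (-6*P)/P = -6)
-7937/Q(t(-10)) - 35151/9103 = -7937/(-6) - 35151/9103 = -7937*(-1/6) - 35151*1/9103 = 7937/6 - 35151/9103 = 72039605/54618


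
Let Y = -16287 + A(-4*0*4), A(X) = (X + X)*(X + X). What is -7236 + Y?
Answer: -23523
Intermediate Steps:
A(X) = 4*X² (A(X) = (2*X)*(2*X) = 4*X²)
Y = -16287 (Y = -16287 + 4*(-4*0*4)² = -16287 + 4*(0*4)² = -16287 + 4*0² = -16287 + 4*0 = -16287 + 0 = -16287)
-7236 + Y = -7236 - 16287 = -23523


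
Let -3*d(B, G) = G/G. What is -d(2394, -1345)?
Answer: ⅓ ≈ 0.33333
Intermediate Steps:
d(B, G) = -⅓ (d(B, G) = -G/(3*G) = -⅓*1 = -⅓)
-d(2394, -1345) = -1*(-⅓) = ⅓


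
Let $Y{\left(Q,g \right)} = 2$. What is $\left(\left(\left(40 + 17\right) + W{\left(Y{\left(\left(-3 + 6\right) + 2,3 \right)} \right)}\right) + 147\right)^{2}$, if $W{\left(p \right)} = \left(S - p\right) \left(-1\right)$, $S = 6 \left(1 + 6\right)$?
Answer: $26896$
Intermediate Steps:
$S = 42$ ($S = 6 \cdot 7 = 42$)
$W{\left(p \right)} = -42 + p$ ($W{\left(p \right)} = \left(42 - p\right) \left(-1\right) = -42 + p$)
$\left(\left(\left(40 + 17\right) + W{\left(Y{\left(\left(-3 + 6\right) + 2,3 \right)} \right)}\right) + 147\right)^{2} = \left(\left(\left(40 + 17\right) + \left(-42 + 2\right)\right) + 147\right)^{2} = \left(\left(57 - 40\right) + 147\right)^{2} = \left(17 + 147\right)^{2} = 164^{2} = 26896$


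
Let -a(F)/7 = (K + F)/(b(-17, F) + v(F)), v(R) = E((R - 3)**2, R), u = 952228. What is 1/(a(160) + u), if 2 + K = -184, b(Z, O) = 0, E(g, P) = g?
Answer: 24649/23471468154 ≈ 1.0502e-6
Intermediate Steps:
v(R) = (-3 + R)**2 (v(R) = (R - 3)**2 = (-3 + R)**2)
K = -186 (K = -2 - 184 = -186)
a(F) = -7*(-186 + F)/(-3 + F)**2 (a(F) = -7*(-186 + F)/(0 + (-3 + F)**2) = -7*(-186 + F)/((-3 + F)**2) = -7*(-186 + F)/(-3 + F)**2)
1/(a(160) + u) = 1/(7*(186 - 1*160)/(-3 + 160)**2 + 952228) = 1/(7*(186 - 160)/157**2 + 952228) = 1/(7*(1/24649)*26 + 952228) = 1/(182/24649 + 952228) = 1/(23471468154/24649) = 24649/23471468154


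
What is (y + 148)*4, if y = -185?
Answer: -148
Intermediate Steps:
(y + 148)*4 = (-185 + 148)*4 = -37*4 = -148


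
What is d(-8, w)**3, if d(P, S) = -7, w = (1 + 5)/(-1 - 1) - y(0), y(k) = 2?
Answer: -343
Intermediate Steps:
w = -5 (w = (1 + 5)/(-1 - 1) - 1*2 = 6/(-2) - 2 = 6*(-1/2) - 2 = -3 - 2 = -5)
d(-8, w)**3 = (-7)**3 = -343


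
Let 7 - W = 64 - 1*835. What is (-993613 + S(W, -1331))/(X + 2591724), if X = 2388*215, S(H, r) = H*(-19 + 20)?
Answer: -110315/345016 ≈ -0.31974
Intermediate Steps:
W = 778 (W = 7 - (64 - 1*835) = 7 - (64 - 835) = 7 - 1*(-771) = 7 + 771 = 778)
S(H, r) = H (S(H, r) = H*1 = H)
X = 513420
(-993613 + S(W, -1331))/(X + 2591724) = (-993613 + 778)/(513420 + 2591724) = -992835/3105144 = -992835*1/3105144 = -110315/345016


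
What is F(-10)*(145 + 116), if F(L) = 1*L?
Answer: -2610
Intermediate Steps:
F(L) = L
F(-10)*(145 + 116) = -10*(145 + 116) = -10*261 = -2610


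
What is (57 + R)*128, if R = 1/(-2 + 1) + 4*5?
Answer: 9728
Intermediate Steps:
R = 19 (R = 1/(-1) + 20 = -1 + 20 = 19)
(57 + R)*128 = (57 + 19)*128 = 76*128 = 9728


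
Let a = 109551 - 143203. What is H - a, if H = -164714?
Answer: -131062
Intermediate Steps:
a = -33652
H - a = -164714 - 1*(-33652) = -164714 + 33652 = -131062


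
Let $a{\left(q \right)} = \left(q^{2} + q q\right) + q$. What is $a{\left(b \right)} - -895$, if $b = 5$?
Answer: $950$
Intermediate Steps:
$a{\left(q \right)} = q + 2 q^{2}$ ($a{\left(q \right)} = \left(q^{2} + q^{2}\right) + q = 2 q^{2} + q = q + 2 q^{2}$)
$a{\left(b \right)} - -895 = 5 \left(1 + 2 \cdot 5\right) - -895 = 5 \left(1 + 10\right) + 895 = 5 \cdot 11 + 895 = 55 + 895 = 950$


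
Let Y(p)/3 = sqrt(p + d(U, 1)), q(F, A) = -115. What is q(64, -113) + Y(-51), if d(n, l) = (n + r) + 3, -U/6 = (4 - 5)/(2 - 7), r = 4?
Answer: -115 + 3*I*sqrt(1130)/5 ≈ -115.0 + 20.169*I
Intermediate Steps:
U = -6/5 (U = -6*(4 - 5)/(2 - 7) = -(-6)/(-5) = -(-6)*(-1)/5 = -6*1/5 = -6/5 ≈ -1.2000)
d(n, l) = 7 + n (d(n, l) = (n + 4) + 3 = (4 + n) + 3 = 7 + n)
Y(p) = 3*sqrt(29/5 + p) (Y(p) = 3*sqrt(p + (7 - 6/5)) = 3*sqrt(p + 29/5) = 3*sqrt(29/5 + p))
q(64, -113) + Y(-51) = -115 + 3*sqrt(145 + 25*(-51))/5 = -115 + 3*sqrt(145 - 1275)/5 = -115 + 3*sqrt(-1130)/5 = -115 + 3*(I*sqrt(1130))/5 = -115 + 3*I*sqrt(1130)/5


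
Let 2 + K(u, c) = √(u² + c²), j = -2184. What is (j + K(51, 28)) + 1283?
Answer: -903 + √3385 ≈ -844.82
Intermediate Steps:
K(u, c) = -2 + √(c² + u²) (K(u, c) = -2 + √(u² + c²) = -2 + √(c² + u²))
(j + K(51, 28)) + 1283 = (-2184 + (-2 + √(28² + 51²))) + 1283 = (-2184 + (-2 + √(784 + 2601))) + 1283 = (-2184 + (-2 + √3385)) + 1283 = (-2186 + √3385) + 1283 = -903 + √3385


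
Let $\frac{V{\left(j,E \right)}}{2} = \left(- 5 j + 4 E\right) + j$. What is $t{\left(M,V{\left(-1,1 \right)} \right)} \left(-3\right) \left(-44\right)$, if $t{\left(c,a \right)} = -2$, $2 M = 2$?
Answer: $-264$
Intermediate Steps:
$V{\left(j,E \right)} = - 8 j + 8 E$ ($V{\left(j,E \right)} = 2 \left(\left(- 5 j + 4 E\right) + j\right) = 2 \left(- 4 j + 4 E\right) = - 8 j + 8 E$)
$M = 1$ ($M = \frac{1}{2} \cdot 2 = 1$)
$t{\left(M,V{\left(-1,1 \right)} \right)} \left(-3\right) \left(-44\right) = \left(-2\right) \left(-3\right) \left(-44\right) = 6 \left(-44\right) = -264$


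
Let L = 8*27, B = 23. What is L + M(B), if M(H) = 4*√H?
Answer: 216 + 4*√23 ≈ 235.18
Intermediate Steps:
L = 216
L + M(B) = 216 + 4*√23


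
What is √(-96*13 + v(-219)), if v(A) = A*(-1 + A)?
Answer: 2*√11733 ≈ 216.64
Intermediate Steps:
√(-96*13 + v(-219)) = √(-96*13 - 219*(-1 - 219)) = √(-1248 - 219*(-220)) = √(-1248 + 48180) = √46932 = 2*√11733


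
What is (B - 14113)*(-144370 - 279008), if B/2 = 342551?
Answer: -284081980842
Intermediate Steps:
B = 685102 (B = 2*342551 = 685102)
(B - 14113)*(-144370 - 279008) = (685102 - 14113)*(-144370 - 279008) = 670989*(-423378) = -284081980842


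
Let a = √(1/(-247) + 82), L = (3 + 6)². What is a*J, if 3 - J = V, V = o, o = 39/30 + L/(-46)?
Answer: 398*√5002491/28405 ≈ 31.339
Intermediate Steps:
L = 81 (L = 9² = 81)
o = -53/115 (o = 39/30 + 81/(-46) = 39*(1/30) + 81*(-1/46) = 13/10 - 81/46 = -53/115 ≈ -0.46087)
V = -53/115 ≈ -0.46087
a = √5002491/247 (a = √(-1/247 + 82) = √(20253/247) = √5002491/247 ≈ 9.0552)
J = 398/115 (J = 3 - 1*(-53/115) = 3 + 53/115 = 398/115 ≈ 3.4609)
a*J = (√5002491/247)*(398/115) = 398*√5002491/28405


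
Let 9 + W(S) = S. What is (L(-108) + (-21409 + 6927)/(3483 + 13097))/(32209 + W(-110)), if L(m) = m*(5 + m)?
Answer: 92210719/266026100 ≈ 0.34662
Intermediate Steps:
W(S) = -9 + S
(L(-108) + (-21409 + 6927)/(3483 + 13097))/(32209 + W(-110)) = (-108*(5 - 108) + (-21409 + 6927)/(3483 + 13097))/(32209 + (-9 - 110)) = (-108*(-103) - 14482/16580)/(32209 - 119) = (11124 - 14482*1/16580)/32090 = (11124 - 7241/8290)*(1/32090) = (92210719/8290)*(1/32090) = 92210719/266026100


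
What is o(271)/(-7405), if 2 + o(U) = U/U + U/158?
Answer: -113/1169990 ≈ -9.6582e-5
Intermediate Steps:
o(U) = -1 + U/158 (o(U) = -2 + (U/U + U/158) = -2 + (1 + U*(1/158)) = -2 + (1 + U/158) = -1 + U/158)
o(271)/(-7405) = (-1 + (1/158)*271)/(-7405) = (-1 + 271/158)*(-1/7405) = (113/158)*(-1/7405) = -113/1169990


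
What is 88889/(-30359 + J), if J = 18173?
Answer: -88889/12186 ≈ -7.2944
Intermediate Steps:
88889/(-30359 + J) = 88889/(-30359 + 18173) = 88889/(-12186) = 88889*(-1/12186) = -88889/12186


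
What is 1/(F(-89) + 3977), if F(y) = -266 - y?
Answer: 1/3800 ≈ 0.00026316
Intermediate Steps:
1/(F(-89) + 3977) = 1/((-266 - 1*(-89)) + 3977) = 1/((-266 + 89) + 3977) = 1/(-177 + 3977) = 1/3800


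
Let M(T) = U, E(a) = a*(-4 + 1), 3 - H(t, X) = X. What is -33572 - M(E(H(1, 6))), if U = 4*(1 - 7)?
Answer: -33548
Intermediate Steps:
H(t, X) = 3 - X
U = -24 (U = 4*(-6) = -24)
E(a) = -3*a (E(a) = a*(-3) = -3*a)
M(T) = -24
-33572 - M(E(H(1, 6))) = -33572 - 1*(-24) = -33572 + 24 = -33548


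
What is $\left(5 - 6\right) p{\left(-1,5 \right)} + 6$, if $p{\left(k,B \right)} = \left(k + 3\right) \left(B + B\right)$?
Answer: $-14$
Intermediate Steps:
$p{\left(k,B \right)} = 2 B \left(3 + k\right)$ ($p{\left(k,B \right)} = \left(3 + k\right) 2 B = 2 B \left(3 + k\right)$)
$\left(5 - 6\right) p{\left(-1,5 \right)} + 6 = \left(5 - 6\right) 2 \cdot 5 \left(3 - 1\right) + 6 = - 2 \cdot 5 \cdot 2 + 6 = \left(-1\right) 20 + 6 = -20 + 6 = -14$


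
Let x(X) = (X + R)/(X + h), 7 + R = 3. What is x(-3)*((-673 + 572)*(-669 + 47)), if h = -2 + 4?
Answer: 439754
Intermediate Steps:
R = -4 (R = -7 + 3 = -4)
h = 2
x(X) = (-4 + X)/(2 + X) (x(X) = (X - 4)/(X + 2) = (-4 + X)/(2 + X))
x(-3)*((-673 + 572)*(-669 + 47)) = ((-4 - 3)/(2 - 3))*((-673 + 572)*(-669 + 47)) = (-7/(-1))*(-101*(-622)) = -1*(-7)*62822 = 7*62822 = 439754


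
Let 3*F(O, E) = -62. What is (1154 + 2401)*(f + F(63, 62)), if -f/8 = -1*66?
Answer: 1803570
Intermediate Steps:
f = 528 (f = -(-8)*66 = -8*(-66) = 528)
F(O, E) = -62/3 (F(O, E) = (⅓)*(-62) = -62/3)
(1154 + 2401)*(f + F(63, 62)) = (1154 + 2401)*(528 - 62/3) = 3555*(1522/3) = 1803570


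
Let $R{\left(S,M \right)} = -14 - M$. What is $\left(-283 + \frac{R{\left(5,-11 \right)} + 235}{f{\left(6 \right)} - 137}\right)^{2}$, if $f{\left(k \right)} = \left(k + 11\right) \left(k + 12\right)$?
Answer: $\frac{2265284025}{28561} \approx 79314.0$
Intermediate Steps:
$f{\left(k \right)} = \left(11 + k\right) \left(12 + k\right)$
$\left(-283 + \frac{R{\left(5,-11 \right)} + 235}{f{\left(6 \right)} - 137}\right)^{2} = \left(-283 + \frac{\left(-14 - -11\right) + 235}{\left(132 + 6^{2} + 23 \cdot 6\right) - 137}\right)^{2} = \left(-283 + \frac{\left(-14 + 11\right) + 235}{\left(132 + 36 + 138\right) - 137}\right)^{2} = \left(-283 + \frac{-3 + 235}{306 - 137}\right)^{2} = \left(-283 + \frac{232}{169}\right)^{2} = \left(- \frac{47595}{169}\right)^{2} = \frac{2265284025}{28561}$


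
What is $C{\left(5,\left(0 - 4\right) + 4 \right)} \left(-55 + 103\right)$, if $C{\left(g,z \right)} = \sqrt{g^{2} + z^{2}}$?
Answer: $240$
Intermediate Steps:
$C{\left(5,\left(0 - 4\right) + 4 \right)} \left(-55 + 103\right) = \sqrt{5^{2} + \left(\left(0 - 4\right) + 4\right)^{2}} \left(-55 + 103\right) = \sqrt{25 + \left(-4 + 4\right)^{2}} \cdot 48 = \sqrt{25 + 0^{2}} \cdot 48 = \sqrt{25 + 0} \cdot 48 = \sqrt{25} \cdot 48 = 5 \cdot 48 = 240$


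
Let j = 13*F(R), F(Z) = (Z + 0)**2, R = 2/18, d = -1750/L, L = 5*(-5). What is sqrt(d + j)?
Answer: sqrt(5683)/9 ≈ 8.3762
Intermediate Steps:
L = -25
d = 70 (d = -1750/(-25) = -1750*(-1/25) = 70)
R = 1/9 (R = 2*(1/18) = 1/9 ≈ 0.11111)
F(Z) = Z**2
j = 13/81 (j = 13*(1/9)**2 = 13*(1/81) = 13/81 ≈ 0.16049)
sqrt(d + j) = sqrt(70 + 13/81) = sqrt(5683/81) = sqrt(5683)/9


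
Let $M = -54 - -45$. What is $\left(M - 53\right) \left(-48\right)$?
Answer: $2976$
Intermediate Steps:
$M = -9$ ($M = -54 + 45 = -9$)
$\left(M - 53\right) \left(-48\right) = \left(-9 - 53\right) \left(-48\right) = \left(-62\right) \left(-48\right) = 2976$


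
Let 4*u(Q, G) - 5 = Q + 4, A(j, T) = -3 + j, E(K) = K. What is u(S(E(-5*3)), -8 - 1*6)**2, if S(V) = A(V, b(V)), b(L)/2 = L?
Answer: 81/16 ≈ 5.0625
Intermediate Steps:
b(L) = 2*L
S(V) = -3 + V
u(Q, G) = 9/4 + Q/4 (u(Q, G) = 5/4 + (Q + 4)/4 = 5/4 + (4 + Q)/4 = 5/4 + (1 + Q/4) = 9/4 + Q/4)
u(S(E(-5*3)), -8 - 1*6)**2 = (9/4 + (-3 - 5*3)/4)**2 = (9/4 + (-3 - 15)/4)**2 = (9/4 + (1/4)*(-18))**2 = (9/4 - 9/2)**2 = (-9/4)**2 = 81/16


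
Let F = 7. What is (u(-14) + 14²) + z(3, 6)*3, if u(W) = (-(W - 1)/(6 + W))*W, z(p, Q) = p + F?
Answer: 1009/4 ≈ 252.25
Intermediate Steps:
z(p, Q) = 7 + p (z(p, Q) = p + 7 = 7 + p)
u(W) = -W*(-1 + W)/(6 + W) (u(W) = (-(-1 + W)/(6 + W))*W = -W*(-1 + W)/(6 + W))
(u(-14) + 14²) + z(3, 6)*3 = (-14*(1 - 1*(-14))/(6 - 14) + 14²) + (7 + 3)*3 = (-14*(1 + 14)/(-8) + 196) + 10*3 = (-14*(-⅛)*15 + 196) + 30 = (105/4 + 196) + 30 = 889/4 + 30 = 1009/4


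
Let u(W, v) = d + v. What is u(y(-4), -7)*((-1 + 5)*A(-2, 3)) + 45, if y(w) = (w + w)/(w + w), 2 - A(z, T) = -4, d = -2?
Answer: -171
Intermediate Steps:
A(z, T) = 6 (A(z, T) = 2 - 1*(-4) = 2 + 4 = 6)
y(w) = 1 (y(w) = (2*w)/((2*w)) = (2*w)*(1/(2*w)) = 1)
u(W, v) = -2 + v
u(y(-4), -7)*((-1 + 5)*A(-2, 3)) + 45 = (-2 - 7)*((-1 + 5)*6) + 45 = -36*6 + 45 = -9*24 + 45 = -216 + 45 = -171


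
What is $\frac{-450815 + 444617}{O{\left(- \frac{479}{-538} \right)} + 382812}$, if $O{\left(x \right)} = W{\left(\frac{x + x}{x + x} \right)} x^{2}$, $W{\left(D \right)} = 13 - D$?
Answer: $- \frac{149497826}{9233782485} \approx -0.01619$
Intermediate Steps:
$O{\left(x \right)} = 12 x^{2}$ ($O{\left(x \right)} = \left(13 - \frac{x + x}{x + x}\right) x^{2} = \left(13 - \frac{2 x}{2 x}\right) x^{2} = \left(13 - 2 x \frac{1}{2 x}\right) x^{2} = \left(13 - 1\right) x^{2} = 12 x^{2}$)
$\frac{-450815 + 444617}{O{\left(- \frac{479}{-538} \right)} + 382812} = \frac{-450815 + 444617}{12 \left(- \frac{479}{-538}\right)^{2} + 382812} = - \frac{6198}{12 \left(\left(-479\right) \left(- \frac{1}{538}\right)\right)^{2} + 382812} = - \frac{6198}{12 \left(\frac{479}{538}\right)^{2} + 382812} = - \frac{6198}{12 \cdot \frac{229441}{289444} + 382812} = - \frac{6198}{\frac{688323}{72361} + 382812} = - \frac{6198}{\frac{27701347455}{72361}} = \left(-6198\right) \frac{72361}{27701347455} = - \frac{149497826}{9233782485}$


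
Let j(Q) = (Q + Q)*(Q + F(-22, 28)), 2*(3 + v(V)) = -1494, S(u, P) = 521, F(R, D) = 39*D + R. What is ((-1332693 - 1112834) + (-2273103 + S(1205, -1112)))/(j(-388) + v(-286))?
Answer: 4718109/529982 ≈ 8.9024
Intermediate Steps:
F(R, D) = R + 39*D
v(V) = -750 (v(V) = -3 + (½)*(-1494) = -3 - 747 = -750)
j(Q) = 2*Q*(1070 + Q) (j(Q) = (Q + Q)*(Q + (-22 + 39*28)) = (2*Q)*(Q + (-22 + 1092)) = (2*Q)*(Q + 1070) = (2*Q)*(1070 + Q) = 2*Q*(1070 + Q))
((-1332693 - 1112834) + (-2273103 + S(1205, -1112)))/(j(-388) + v(-286)) = ((-1332693 - 1112834) + (-2273103 + 521))/(2*(-388)*(1070 - 388) - 750) = (-2445527 - 2272582)/(2*(-388)*682 - 750) = -4718109/(-529232 - 750) = -4718109/(-529982) = -4718109*(-1/529982) = 4718109/529982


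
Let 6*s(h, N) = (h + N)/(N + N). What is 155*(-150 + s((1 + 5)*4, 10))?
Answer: -278473/12 ≈ -23206.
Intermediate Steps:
s(h, N) = (N + h)/(12*N) (s(h, N) = ((h + N)/(N + N))/6 = ((N + h)/((2*N)))/6 = ((N + h)*(1/(2*N)))/6 = ((N + h)/(2*N))/6 = (N + h)/(12*N))
155*(-150 + s((1 + 5)*4, 10)) = 155*(-150 + (1/12)*(10 + (1 + 5)*4)/10) = 155*(-150 + (1/12)*(1/10)*(10 + 6*4)) = 155*(-150 + (1/12)*(1/10)*(10 + 24)) = 155*(-150 + (1/12)*(1/10)*34) = 155*(-150 + 17/60) = 155*(-8983/60) = -278473/12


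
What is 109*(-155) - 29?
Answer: -16924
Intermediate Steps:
109*(-155) - 29 = -16895 - 29 = -16924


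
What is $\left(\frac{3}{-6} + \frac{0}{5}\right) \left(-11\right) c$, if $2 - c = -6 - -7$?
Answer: $\frac{11}{2} \approx 5.5$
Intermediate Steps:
$c = 1$ ($c = 2 - \left(-6 - -7\right) = 2 - \left(-6 + 7\right) = 2 - 1 = 1$)
$\left(\frac{3}{-6} + \frac{0}{5}\right) \left(-11\right) c = \left(\frac{3}{-6} + \frac{0}{5}\right) \left(-11\right) 1 = \left(3 \left(- \frac{1}{6}\right) + 0 \cdot \frac{1}{5}\right) \left(-11\right) 1 = \left(- \frac{1}{2} + 0\right) \left(-11\right) 1 = \left(- \frac{1}{2}\right) \left(-11\right) 1 = \frac{11}{2} \cdot 1 = \frac{11}{2}$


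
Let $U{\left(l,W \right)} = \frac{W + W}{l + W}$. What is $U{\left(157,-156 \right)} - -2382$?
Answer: $2070$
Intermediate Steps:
$U{\left(l,W \right)} = \frac{2 W}{W + l}$
$U{\left(157,-156 \right)} - -2382 = 2 \left(-156\right) \frac{1}{-156 + 157} - -2382 = 2 \left(-156\right) 1^{-1} + 2382 = 2 \left(-156\right) 1 + 2382 = -312 + 2382 = 2070$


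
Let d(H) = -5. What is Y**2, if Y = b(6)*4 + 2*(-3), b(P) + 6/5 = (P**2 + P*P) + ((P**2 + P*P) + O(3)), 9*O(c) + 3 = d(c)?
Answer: 638775076/2025 ≈ 3.1544e+5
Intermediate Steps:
O(c) = -8/9 (O(c) = -1/3 + (1/9)*(-5) = -1/3 - 5/9 = -8/9)
b(P) = -94/45 + 4*P**2 (b(P) = -6/5 + ((P**2 + P*P) + ((P**2 + P*P) - 8/9)) = -6/5 + ((P**2 + P**2) + ((P**2 + P**2) - 8/9)) = -6/5 + (2*P**2 + (2*P**2 - 8/9)) = -6/5 + (2*P**2 + (-8/9 + 2*P**2)) = -6/5 + (-8/9 + 4*P**2) = -94/45 + 4*P**2)
Y = 25274/45 (Y = (-94/45 + 4*6**2)*4 + 2*(-3) = (-94/45 + 4*36)*4 - 6 = (-94/45 + 144)*4 - 6 = (6386/45)*4 - 6 = 25544/45 - 6 = 25274/45 ≈ 561.64)
Y**2 = (25274/45)**2 = 638775076/2025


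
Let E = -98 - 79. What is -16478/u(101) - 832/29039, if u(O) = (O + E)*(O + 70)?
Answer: 233845985/188695422 ≈ 1.2393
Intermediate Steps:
E = -177
u(O) = (-177 + O)*(70 + O) (u(O) = (O - 177)*(O + 70) = (-177 + O)*(70 + O))
-16478/u(101) - 832/29039 = -16478/(-12390 + 101² - 107*101) - 832/29039 = -16478/(-12390 + 10201 - 10807) - 832*1/29039 = -16478/(-12996) - 832/29039 = -16478*(-1/12996) - 832/29039 = 8239/6498 - 832/29039 = 233845985/188695422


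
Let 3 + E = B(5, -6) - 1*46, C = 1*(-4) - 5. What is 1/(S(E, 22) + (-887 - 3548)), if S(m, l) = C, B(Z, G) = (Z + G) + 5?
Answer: -1/4444 ≈ -0.00022502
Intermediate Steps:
C = -9 (C = -4 - 5 = -9)
B(Z, G) = 5 + G + Z (B(Z, G) = (G + Z) + 5 = 5 + G + Z)
E = -45 (E = -3 + ((5 - 6 + 5) - 1*46) = -3 + (4 - 46) = -3 - 42 = -45)
S(m, l) = -9
1/(S(E, 22) + (-887 - 3548)) = 1/(-9 + (-887 - 3548)) = 1/(-9 - 4435) = 1/(-4444) = -1/4444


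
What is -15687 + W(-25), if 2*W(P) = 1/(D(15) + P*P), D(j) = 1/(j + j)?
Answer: -294146922/18751 ≈ -15687.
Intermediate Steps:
D(j) = 1/(2*j)
W(P) = 1/(2*(1/30 + P²)) (W(P) = 1/(2*((½)/15 + P*P)) = 1/(2*((½)*(1/15) + P²)) = 1/(2*(1/30 + P²)))
-15687 + W(-25) = -15687 + 15/(1 + 30*(-25)²) = -15687 + 15/(1 + 30*625) = -15687 + 15/(1 + 18750) = -15687 + 15/18751 = -294146922/18751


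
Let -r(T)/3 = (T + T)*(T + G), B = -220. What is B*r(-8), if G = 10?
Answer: -21120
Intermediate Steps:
r(T) = -6*T*(10 + T) (r(T) = -3*(T + T)*(T + 10) = -3*2*T*(10 + T) = -6*T*(10 + T))
B*r(-8) = -(-1320)*(-8)*(10 - 8) = -(-1320)*(-8)*2 = -220*96 = -21120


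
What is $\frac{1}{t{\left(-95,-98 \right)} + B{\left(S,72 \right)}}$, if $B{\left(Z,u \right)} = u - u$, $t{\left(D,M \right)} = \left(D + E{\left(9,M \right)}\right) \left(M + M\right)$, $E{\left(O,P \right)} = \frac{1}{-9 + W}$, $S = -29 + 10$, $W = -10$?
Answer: $\frac{19}{353976} \approx 5.3676 \cdot 10^{-5}$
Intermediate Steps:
$S = -19$
$E{\left(O,P \right)} = - \frac{1}{19}$ ($E{\left(O,P \right)} = \frac{1}{-9 - 10} = \frac{1}{-19} = - \frac{1}{19}$)
$t{\left(D,M \right)} = 2 M \left(- \frac{1}{19} + D\right)$ ($t{\left(D,M \right)} = \left(D - \frac{1}{19}\right) \left(M + M\right) = \left(- \frac{1}{19} + D\right) 2 M = 2 M \left(- \frac{1}{19} + D\right)$)
$B{\left(Z,u \right)} = 0$
$\frac{1}{t{\left(-95,-98 \right)} + B{\left(S,72 \right)}} = \frac{1}{\frac{2}{19} \left(-98\right) \left(-1 + 19 \left(-95\right)\right) + 0} = \frac{1}{\frac{2}{19} \left(-98\right) \left(-1 - 1805\right) + 0} = \frac{1}{\frac{2}{19} \left(-98\right) \left(-1806\right) + 0} = \frac{1}{\frac{353976}{19} + 0} = \frac{1}{\frac{353976}{19}} = \frac{19}{353976}$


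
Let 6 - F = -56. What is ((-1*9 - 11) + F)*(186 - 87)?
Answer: 4158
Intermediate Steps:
F = 62 (F = 6 - 1*(-56) = 6 + 56 = 62)
((-1*9 - 11) + F)*(186 - 87) = ((-1*9 - 11) + 62)*(186 - 87) = ((-9 - 11) + 62)*99 = (-20 + 62)*99 = 42*99 = 4158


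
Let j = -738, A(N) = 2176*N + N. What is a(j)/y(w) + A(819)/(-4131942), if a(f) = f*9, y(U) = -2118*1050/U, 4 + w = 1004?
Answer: 8696010129/3403342894 ≈ 2.5551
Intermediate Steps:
A(N) = 2177*N
w = 1000 (w = -4 + 1004 = 1000)
y(U) = -2223900/U (y(U) = -2118*1050/U = -2223900/U)
a(f) = 9*f
a(j)/y(w) + A(819)/(-4131942) = (9*(-738))/((-2223900/1000)) + (2177*819)/(-4131942) = -6642/((-2223900*1/1000)) + 1782963*(-1/4131942) = -6642/(-22239/10) - 594321/1377314 = -6642*(-10/22239) - 594321/1377314 = 7380/2471 - 594321/1377314 = 8696010129/3403342894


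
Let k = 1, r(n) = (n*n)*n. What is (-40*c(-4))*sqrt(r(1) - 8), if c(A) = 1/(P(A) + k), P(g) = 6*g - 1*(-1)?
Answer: 20*I*sqrt(7)/11 ≈ 4.8105*I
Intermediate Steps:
P(g) = 1 + 6*g (P(g) = 6*g + 1 = 1 + 6*g)
r(n) = n**3 (r(n) = n**2*n = n**3)
c(A) = 1/(2 + 6*A) (c(A) = 1/((1 + 6*A) + 1) = 1/(2 + 6*A))
(-40*c(-4))*sqrt(r(1) - 8) = (-20/(1 + 3*(-4)))*sqrt(1**3 - 8) = (-20/(1 - 12))*sqrt(1 - 8) = (-20/(-11))*sqrt(-7) = (-20*(-1)/11)*(I*sqrt(7)) = (-40*(-1/22))*(I*sqrt(7)) = 20*(I*sqrt(7))/11 = 20*I*sqrt(7)/11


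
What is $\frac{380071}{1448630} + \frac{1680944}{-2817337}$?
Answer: $- \frac{1364277815793}{4081278898310} \approx -0.33428$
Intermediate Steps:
$\frac{380071}{1448630} + \frac{1680944}{-2817337} = 380071 \cdot \frac{1}{1448630} + 1680944 \left(- \frac{1}{2817337}\right) = \frac{380071}{1448630} - \frac{1680944}{2817337} = - \frac{1364277815793}{4081278898310}$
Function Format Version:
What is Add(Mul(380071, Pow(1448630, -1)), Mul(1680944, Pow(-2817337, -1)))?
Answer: Rational(-1364277815793, 4081278898310) ≈ -0.33428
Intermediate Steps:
Add(Mul(380071, Pow(1448630, -1)), Mul(1680944, Pow(-2817337, -1))) = Add(Mul(380071, Rational(1, 1448630)), Mul(1680944, Rational(-1, 2817337))) = Add(Rational(380071, 1448630), Rational(-1680944, 2817337)) = Rational(-1364277815793, 4081278898310)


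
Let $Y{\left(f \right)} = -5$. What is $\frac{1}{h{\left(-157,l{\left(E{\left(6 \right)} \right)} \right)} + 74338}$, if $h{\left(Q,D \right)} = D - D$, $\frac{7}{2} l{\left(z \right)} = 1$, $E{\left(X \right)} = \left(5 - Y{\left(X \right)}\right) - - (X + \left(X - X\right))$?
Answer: $\frac{1}{74338} \approx 1.3452 \cdot 10^{-5}$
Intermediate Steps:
$E{\left(X \right)} = 10 + X$ ($E{\left(X \right)} = \left(5 - -5\right) - - (X + \left(X - X\right)) = \left(5 + 5\right) - - (X + 0) = 10 - - X = 10 + X$)
$l{\left(z \right)} = \frac{2}{7}$ ($l{\left(z \right)} = \frac{2}{7} \cdot 1 = \frac{2}{7}$)
$h{\left(Q,D \right)} = 0$
$\frac{1}{h{\left(-157,l{\left(E{\left(6 \right)} \right)} \right)} + 74338} = \frac{1}{0 + 74338} = \frac{1}{74338}$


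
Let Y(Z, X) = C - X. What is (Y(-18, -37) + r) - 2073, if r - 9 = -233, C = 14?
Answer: -2246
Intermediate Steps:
r = -224 (r = 9 - 233 = -224)
Y(Z, X) = 14 - X
(Y(-18, -37) + r) - 2073 = ((14 - 1*(-37)) - 224) - 2073 = ((14 + 37) - 224) - 2073 = (51 - 224) - 2073 = -173 - 2073 = -2246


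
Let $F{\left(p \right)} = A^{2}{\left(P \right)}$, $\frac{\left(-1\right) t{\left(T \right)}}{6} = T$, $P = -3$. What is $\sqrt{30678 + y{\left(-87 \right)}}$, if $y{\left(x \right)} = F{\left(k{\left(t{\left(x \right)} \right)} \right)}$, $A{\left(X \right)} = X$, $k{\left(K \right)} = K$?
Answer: $\sqrt{30687} \approx 175.18$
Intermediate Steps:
$t{\left(T \right)} = - 6 T$
$F{\left(p \right)} = 9$ ($F{\left(p \right)} = \left(-3\right)^{2} = 9$)
$y{\left(x \right)} = 9$
$\sqrt{30678 + y{\left(-87 \right)}} = \sqrt{30678 + 9} = \sqrt{30687}$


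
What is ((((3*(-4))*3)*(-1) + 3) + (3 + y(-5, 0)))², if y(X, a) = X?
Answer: 1369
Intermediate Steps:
((((3*(-4))*3)*(-1) + 3) + (3 + y(-5, 0)))² = ((((3*(-4))*3)*(-1) + 3) + (3 - 5))² = ((-12*3*(-1) + 3) - 2)² = ((-36*(-1) + 3) - 2)² = ((36 + 3) - 2)² = (39 - 2)² = 37² = 1369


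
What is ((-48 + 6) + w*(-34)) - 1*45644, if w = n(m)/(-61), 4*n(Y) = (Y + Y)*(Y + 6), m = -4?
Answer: -2786982/61 ≈ -45688.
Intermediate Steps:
n(Y) = Y*(6 + Y)/2 (n(Y) = ((Y + Y)*(Y + 6))/4 = ((2*Y)*(6 + Y))/4 = (2*Y*(6 + Y))/4 = Y*(6 + Y)/2)
w = 4/61 (w = ((1/2)*(-4)*(6 - 4))/(-61) = ((1/2)*(-4)*2)*(-1/61) = -4*(-1/61) = 4/61 ≈ 0.065574)
((-48 + 6) + w*(-34)) - 1*45644 = ((-48 + 6) + (4/61)*(-34)) - 1*45644 = (-42 - 136/61) - 45644 = -2698/61 - 45644 = -2786982/61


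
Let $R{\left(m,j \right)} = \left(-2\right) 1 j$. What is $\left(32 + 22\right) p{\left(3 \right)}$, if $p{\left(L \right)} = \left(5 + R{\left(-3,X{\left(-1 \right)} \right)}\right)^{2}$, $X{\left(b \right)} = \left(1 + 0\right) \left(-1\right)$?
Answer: $2646$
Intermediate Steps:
$X{\left(b \right)} = -1$ ($X{\left(b \right)} = 1 \left(-1\right) = -1$)
$R{\left(m,j \right)} = - 2 j$
$p{\left(L \right)} = 49$ ($p{\left(L \right)} = \left(5 - -2\right)^{2} = \left(5 + 2\right)^{2} = 7^{2} = 49$)
$\left(32 + 22\right) p{\left(3 \right)} = \left(32 + 22\right) 49 = 54 \cdot 49 = 2646$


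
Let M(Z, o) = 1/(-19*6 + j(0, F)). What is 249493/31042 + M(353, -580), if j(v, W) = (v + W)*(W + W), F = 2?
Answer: 6603804/822613 ≈ 8.0278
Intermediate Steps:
j(v, W) = 2*W*(W + v) (j(v, W) = (W + v)*(2*W) = 2*W*(W + v))
M(Z, o) = -1/106 (M(Z, o) = 1/(-19*6 + 2*2*(2 + 0)) = 1/(-114 + 2*2*2) = 1/(-114 + 8) = 1/(-106) = -1/106)
249493/31042 + M(353, -580) = 249493/31042 - 1/106 = 6603804/822613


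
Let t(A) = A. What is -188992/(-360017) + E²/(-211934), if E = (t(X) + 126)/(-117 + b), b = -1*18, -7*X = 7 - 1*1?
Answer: 283879331260808/540775136397825 ≈ 0.52495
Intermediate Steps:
X = -6/7 (X = -(7 - 1*1)/7 = -(7 - 1)/7 = -⅐*6 = -6/7 ≈ -0.85714)
b = -18
E = -292/315 (E = (-6/7 + 126)/(-117 - 18) = (876/7)/(-135) = (876/7)*(-1/135) = -292/315 ≈ -0.92698)
-188992/(-360017) + E²/(-211934) = -188992/(-360017) + (-292/315)²/(-211934) = -188992*(-1/360017) + (85264/99225)*(-1/211934) = 188992/360017 - 42632/10514575575 = 283879331260808/540775136397825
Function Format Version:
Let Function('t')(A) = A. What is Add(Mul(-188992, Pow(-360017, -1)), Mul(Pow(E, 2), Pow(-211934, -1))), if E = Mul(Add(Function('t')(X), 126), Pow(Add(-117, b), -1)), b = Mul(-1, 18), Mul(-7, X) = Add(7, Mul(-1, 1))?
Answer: Rational(283879331260808, 540775136397825) ≈ 0.52495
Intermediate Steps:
X = Rational(-6, 7) (X = Mul(Rational(-1, 7), Add(7, Mul(-1, 1))) = Mul(Rational(-1, 7), Add(7, -1)) = Mul(Rational(-1, 7), 6) = Rational(-6, 7) ≈ -0.85714)
b = -18
E = Rational(-292, 315) (E = Mul(Add(Rational(-6, 7), 126), Pow(Add(-117, -18), -1)) = Mul(Rational(876, 7), Pow(-135, -1)) = Mul(Rational(876, 7), Rational(-1, 135)) = Rational(-292, 315) ≈ -0.92698)
Add(Mul(-188992, Pow(-360017, -1)), Mul(Pow(E, 2), Pow(-211934, -1))) = Add(Mul(-188992, Pow(-360017, -1)), Mul(Pow(Rational(-292, 315), 2), Pow(-211934, -1))) = Add(Mul(-188992, Rational(-1, 360017)), Mul(Rational(85264, 99225), Rational(-1, 211934))) = Add(Rational(188992, 360017), Rational(-42632, 10514575575)) = Rational(283879331260808, 540775136397825)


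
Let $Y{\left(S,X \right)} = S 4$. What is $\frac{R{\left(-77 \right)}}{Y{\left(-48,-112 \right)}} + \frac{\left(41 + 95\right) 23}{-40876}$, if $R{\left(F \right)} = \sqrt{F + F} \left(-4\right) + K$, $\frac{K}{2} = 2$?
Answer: $- \frac{47755}{490512} + \frac{i \sqrt{154}}{48} \approx -0.097358 + 0.25853 i$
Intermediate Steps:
$K = 4$ ($K = 2 \cdot 2 = 4$)
$R{\left(F \right)} = 4 - 4 \sqrt{2} \sqrt{F}$ ($R{\left(F \right)} = \sqrt{F + F} \left(-4\right) + 4 = \sqrt{2 F} \left(-4\right) + 4 = \sqrt{2} \sqrt{F} \left(-4\right) + 4 = - 4 \sqrt{2} \sqrt{F} + 4 = 4 - 4 \sqrt{2} \sqrt{F}$)
$Y{\left(S,X \right)} = 4 S$
$\frac{R{\left(-77 \right)}}{Y{\left(-48,-112 \right)}} + \frac{\left(41 + 95\right) 23}{-40876} = \frac{4 - 4 \sqrt{2} \sqrt{-77}}{4 \left(-48\right)} + \frac{\left(41 + 95\right) 23}{-40876} = \frac{4 - 4 \sqrt{2} i \sqrt{77}}{-192} + 136 \cdot 23 \left(- \frac{1}{40876}\right) = \left(4 - 4 i \sqrt{154}\right) \left(- \frac{1}{192}\right) + 3128 \left(- \frac{1}{40876}\right) = \left(- \frac{1}{48} + \frac{i \sqrt{154}}{48}\right) - \frac{782}{10219} = - \frac{47755}{490512} + \frac{i \sqrt{154}}{48}$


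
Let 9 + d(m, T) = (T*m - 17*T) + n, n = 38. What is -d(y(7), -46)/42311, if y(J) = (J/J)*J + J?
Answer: -167/42311 ≈ -0.0039470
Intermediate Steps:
y(J) = 2*J (y(J) = 1*J + J = J + J = 2*J)
d(m, T) = 29 - 17*T + T*m (d(m, T) = -9 + ((T*m - 17*T) + 38) = -9 + ((-17*T + T*m) + 38) = -9 + (38 - 17*T + T*m) = 29 - 17*T + T*m)
-d(y(7), -46)/42311 = -(29 - 17*(-46) - 92*7)/42311 = -(29 + 782 - 46*14)*(1/42311) = -(29 + 782 - 644)*(1/42311) = -1*167*(1/42311) = -167*1/42311 = -167/42311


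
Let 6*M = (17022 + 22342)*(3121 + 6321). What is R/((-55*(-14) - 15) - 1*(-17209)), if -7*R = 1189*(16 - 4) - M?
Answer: 46448660/94311 ≈ 492.51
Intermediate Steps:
M = 185837444/3 (M = ((17022 + 22342)*(3121 + 6321))/6 = (39364*9442)/6 = (1/6)*371674888 = 185837444/3 ≈ 6.1946e+7)
R = 185794640/21 (R = -(1189*(16 - 4) - 1*185837444/3)/7 = -(1189*12 - 185837444/3)/7 = -(14268 - 185837444/3)/7 = -1/7*(-185794640/3) = 185794640/21 ≈ 8.8474e+6)
R/((-55*(-14) - 15) - 1*(-17209)) = 185794640/(21*((-55*(-14) - 15) - 1*(-17209))) = 185794640/(21*((770 - 15) + 17209)) = 185794640/(21*(755 + 17209)) = (185794640/21)/17964 = (185794640/21)*(1/17964) = 46448660/94311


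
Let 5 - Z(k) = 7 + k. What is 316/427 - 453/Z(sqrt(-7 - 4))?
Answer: 130534/2135 - 151*I*sqrt(11)/5 ≈ 61.14 - 100.16*I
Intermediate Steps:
Z(k) = -2 - k (Z(k) = 5 - (7 + k) = 5 + (-7 - k) = -2 - k)
316/427 - 453/Z(sqrt(-7 - 4)) = 316/427 - 453/(-2 - sqrt(-7 - 4)) = 316*(1/427) - 453/(-2 - sqrt(-11)) = 316/427 - 453/(-2 - I*sqrt(11))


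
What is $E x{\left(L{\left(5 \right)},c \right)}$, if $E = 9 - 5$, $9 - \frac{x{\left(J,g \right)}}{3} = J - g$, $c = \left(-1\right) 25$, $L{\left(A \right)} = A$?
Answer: $-252$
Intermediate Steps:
$c = -25$
$x{\left(J,g \right)} = 27 - 3 J + 3 g$ ($x{\left(J,g \right)} = 27 - 3 \left(J - g\right) = 27 - \left(- 3 g + 3 J\right) = 27 - 3 J + 3 g$)
$E = 4$
$E x{\left(L{\left(5 \right)},c \right)} = 4 \left(27 - 15 + 3 \left(-25\right)\right) = 4 \left(27 - 15 - 75\right) = 4 \left(-63\right) = -252$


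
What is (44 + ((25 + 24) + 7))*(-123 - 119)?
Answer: -24200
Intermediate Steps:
(44 + ((25 + 24) + 7))*(-123 - 119) = (44 + (49 + 7))*(-242) = (44 + 56)*(-242) = 100*(-242) = -24200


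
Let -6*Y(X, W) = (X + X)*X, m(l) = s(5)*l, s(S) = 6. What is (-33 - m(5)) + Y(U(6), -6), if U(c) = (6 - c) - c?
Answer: -75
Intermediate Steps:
U(c) = 6 - 2*c
m(l) = 6*l
Y(X, W) = -X²/3 (Y(X, W) = -(X + X)*X/6 = -2*X*X/6 = -X²/3)
(-33 - m(5)) + Y(U(6), -6) = (-33 - 6*5) - (6 - 2*6)²/3 = (-33 - 1*30) - (6 - 12)²/3 = (-33 - 30) - ⅓*(-6)² = -63 - ⅓*36 = -63 - 12 = -75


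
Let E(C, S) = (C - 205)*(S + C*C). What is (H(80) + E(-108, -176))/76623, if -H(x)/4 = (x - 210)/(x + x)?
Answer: -4794321/102164 ≈ -46.928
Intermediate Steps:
E(C, S) = (-205 + C)*(S + C²)
H(x) = -2*(-210 + x)/x (H(x) = -4*(x - 210)/(x + x) = -4*(-210 + x)/(2*x) = -4*(-210 + x)*1/(2*x) = -2*(-210 + x)/x)
(H(80) + E(-108, -176))/76623 = ((-2 + 420/80) + ((-108)³ - 205*(-176) - 205*(-108)² - 108*(-176)))/76623 = ((-2 + 420*(1/80)) + (-1259712 + 36080 - 205*11664 + 19008))*(1/76623) = ((-2 + 21/4) + (-1259712 + 36080 - 2391120 + 19008))*(1/76623) = (13/4 - 3595744)*(1/76623) = -14382963/4*1/76623 = -4794321/102164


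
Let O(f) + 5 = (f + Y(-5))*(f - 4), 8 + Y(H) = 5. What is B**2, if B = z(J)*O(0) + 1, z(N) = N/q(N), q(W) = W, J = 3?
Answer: 64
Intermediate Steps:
Y(H) = -3 (Y(H) = -8 + 5 = -3)
z(N) = 1 (z(N) = N/N = 1)
O(f) = -5 + (-4 + f)*(-3 + f) (O(f) = -5 + (f - 3)*(f - 4) = -5 + (-3 + f)*(-4 + f) = -5 + (-4 + f)*(-3 + f))
B = 8 (B = 1*(7 + 0**2 - 7*0) + 1 = 1*(7 + 0 + 0) + 1 = 1*7 + 1 = 7 + 1 = 8)
B**2 = 8**2 = 64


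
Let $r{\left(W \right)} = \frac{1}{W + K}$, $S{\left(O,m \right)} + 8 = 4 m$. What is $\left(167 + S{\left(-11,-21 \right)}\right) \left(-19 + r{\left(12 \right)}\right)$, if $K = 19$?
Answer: $- \frac{44100}{31} \approx -1422.6$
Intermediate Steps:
$S{\left(O,m \right)} = -8 + 4 m$
$r{\left(W \right)} = \frac{1}{19 + W}$ ($r{\left(W \right)} = \frac{1}{W + 19} = \frac{1}{19 + W}$)
$\left(167 + S{\left(-11,-21 \right)}\right) \left(-19 + r{\left(12 \right)}\right) = \left(167 + \left(-8 + 4 \left(-21\right)\right)\right) \left(-19 + \frac{1}{19 + 12}\right) = \left(167 - 92\right) \left(-19 + \frac{1}{31}\right) = 75 \left(- \frac{588}{31}\right) = - \frac{44100}{31}$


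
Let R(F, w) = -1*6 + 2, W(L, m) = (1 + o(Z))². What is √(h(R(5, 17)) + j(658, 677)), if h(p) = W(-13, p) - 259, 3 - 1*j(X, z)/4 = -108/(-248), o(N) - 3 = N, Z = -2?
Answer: 3*I*√26133/31 ≈ 15.644*I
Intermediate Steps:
o(N) = 3 + N
W(L, m) = 4 (W(L, m) = (1 + (3 - 2))² = (1 + 1)² = 2² = 4)
R(F, w) = -4 (R(F, w) = -6 + 2 = -4)
j(X, z) = 318/31 (j(X, z) = 12 - (-432)/(-248) = 12 - (-432)*(-1)/248 = 12 - 4*27/62 = 12 - 54/31 = 318/31)
h(p) = -255 (h(p) = 4 - 259 = -255)
√(h(R(5, 17)) + j(658, 677)) = √(-255 + 318/31) = √(-7587/31) = 3*I*√26133/31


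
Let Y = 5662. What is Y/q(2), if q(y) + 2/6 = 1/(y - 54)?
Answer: -883272/55 ≈ -16059.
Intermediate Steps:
q(y) = -1/3 + 1/(-54 + y) (q(y) = -1/3 + 1/(y - 54) = -1/3 + 1/(-54 + y))
Y/q(2) = 5662/(((57 - 1*2)/(3*(-54 + 2)))) = 5662/(((1/3)*(57 - 2)/(-52))) = 5662/(((1/3)*(-1/52)*55)) = 5662/(-55/156) = 5662*(-156/55) = -883272/55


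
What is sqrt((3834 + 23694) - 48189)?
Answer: I*sqrt(20661) ≈ 143.74*I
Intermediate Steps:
sqrt((3834 + 23694) - 48189) = sqrt(27528 - 48189) = sqrt(-20661) = I*sqrt(20661)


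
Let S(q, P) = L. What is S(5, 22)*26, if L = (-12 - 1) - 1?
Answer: -364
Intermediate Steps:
L = -14 (L = -13 - 1 = -14)
S(q, P) = -14
S(5, 22)*26 = -14*26 = -364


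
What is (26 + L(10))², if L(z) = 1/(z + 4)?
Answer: 133225/196 ≈ 679.72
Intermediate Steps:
L(z) = 1/(4 + z)
(26 + L(10))² = (26 + 1/(4 + 10))² = (26 + 1/14)² = (365/14)² = 133225/196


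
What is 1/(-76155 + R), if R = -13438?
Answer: -1/89593 ≈ -1.1162e-5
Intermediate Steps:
1/(-76155 + R) = 1/(-76155 - 13438) = 1/(-89593) = -1/89593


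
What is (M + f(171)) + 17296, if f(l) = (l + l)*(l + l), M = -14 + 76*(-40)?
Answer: 131206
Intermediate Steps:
M = -3054 (M = -14 - 3040 = -3054)
f(l) = 4*l² (f(l) = (2*l)*(2*l) = 4*l²)
(M + f(171)) + 17296 = (-3054 + 4*171²) + 17296 = (-3054 + 4*29241) + 17296 = (-3054 + 116964) + 17296 = 113910 + 17296 = 131206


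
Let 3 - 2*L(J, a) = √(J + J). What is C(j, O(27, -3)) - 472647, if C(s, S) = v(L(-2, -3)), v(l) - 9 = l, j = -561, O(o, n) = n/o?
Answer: -945273/2 - I ≈ -4.7264e+5 - 1.0*I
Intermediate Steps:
L(J, a) = 3/2 - √2*√J/2 (L(J, a) = 3/2 - √(J + J)/2 = 3/2 - √2*√J/2)
v(l) = 9 + l
C(s, S) = 21/2 - I (C(s, S) = 9 + (3/2 - √2*√(-2)/2) = 9 + (3/2 - √2*I*√2/2) = 9 + (3/2 - I) = 21/2 - I)
C(j, O(27, -3)) - 472647 = (21/2 - I) - 472647 = -945273/2 - I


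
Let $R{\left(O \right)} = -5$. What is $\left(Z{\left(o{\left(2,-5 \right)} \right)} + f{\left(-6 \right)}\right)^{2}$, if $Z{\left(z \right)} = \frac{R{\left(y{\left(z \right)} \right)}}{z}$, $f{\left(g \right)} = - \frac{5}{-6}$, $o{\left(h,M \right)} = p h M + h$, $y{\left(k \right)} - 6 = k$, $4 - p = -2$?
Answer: $\frac{6400}{7569} \approx 0.84555$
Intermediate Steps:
$p = 6$ ($p = 4 - -2 = 4 + 2 = 6$)
$y{\left(k \right)} = 6 + k$
$o{\left(h,M \right)} = h + 6 M h$ ($o{\left(h,M \right)} = 6 h M + h = 6 M h + h = h + 6 M h$)
$f{\left(g \right)} = \frac{5}{6}$ ($f{\left(g \right)} = \left(-5\right) \left(- \frac{1}{6}\right) = \frac{5}{6}$)
$Z{\left(z \right)} = - \frac{5}{z}$
$\left(Z{\left(o{\left(2,-5 \right)} \right)} + f{\left(-6 \right)}\right)^{2} = \left(- \frac{5}{2 \left(1 + 6 \left(-5\right)\right)} + \frac{5}{6}\right)^{2} = \left(- \frac{5}{2 \left(1 - 30\right)} + \frac{5}{6}\right)^{2} = \left(- \frac{5}{2 \left(-29\right)} + \frac{5}{6}\right)^{2} = \left(- \frac{5}{-58} + \frac{5}{6}\right)^{2} = \left(\left(-5\right) \left(- \frac{1}{58}\right) + \frac{5}{6}\right)^{2} = \left(\frac{5}{58} + \frac{5}{6}\right)^{2} = \left(\frac{80}{87}\right)^{2} = \frac{6400}{7569}$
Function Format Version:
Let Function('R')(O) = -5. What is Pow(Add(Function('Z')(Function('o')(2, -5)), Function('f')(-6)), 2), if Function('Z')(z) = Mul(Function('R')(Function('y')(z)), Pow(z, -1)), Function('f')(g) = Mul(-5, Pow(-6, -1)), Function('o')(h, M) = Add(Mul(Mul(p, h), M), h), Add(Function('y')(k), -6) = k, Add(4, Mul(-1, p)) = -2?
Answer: Rational(6400, 7569) ≈ 0.84555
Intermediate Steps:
p = 6 (p = Add(4, Mul(-1, -2)) = Add(4, 2) = 6)
Function('y')(k) = Add(6, k)
Function('o')(h, M) = Add(h, Mul(6, M, h)) (Function('o')(h, M) = Add(Mul(Mul(6, h), M), h) = Add(Mul(6, M, h), h) = Add(h, Mul(6, M, h)))
Function('f')(g) = Rational(5, 6) (Function('f')(g) = Mul(-5, Rational(-1, 6)) = Rational(5, 6))
Function('Z')(z) = Mul(-5, Pow(z, -1))
Pow(Add(Function('Z')(Function('o')(2, -5)), Function('f')(-6)), 2) = Pow(Add(Mul(-5, Pow(Mul(2, Add(1, Mul(6, -5))), -1)), Rational(5, 6)), 2) = Pow(Add(Mul(-5, Pow(Mul(2, Add(1, -30)), -1)), Rational(5, 6)), 2) = Pow(Add(Mul(-5, Pow(Mul(2, -29), -1)), Rational(5, 6)), 2) = Pow(Add(Mul(-5, Pow(-58, -1)), Rational(5, 6)), 2) = Pow(Add(Mul(-5, Rational(-1, 58)), Rational(5, 6)), 2) = Pow(Add(Rational(5, 58), Rational(5, 6)), 2) = Pow(Rational(80, 87), 2) = Rational(6400, 7569)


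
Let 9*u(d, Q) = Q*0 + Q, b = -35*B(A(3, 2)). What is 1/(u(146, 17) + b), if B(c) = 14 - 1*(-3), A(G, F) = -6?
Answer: -9/5338 ≈ -0.0016860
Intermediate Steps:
B(c) = 17 (B(c) = 14 + 3 = 17)
b = -595 (b = -35*17 = -595)
u(d, Q) = Q/9 (u(d, Q) = (Q*0 + Q)/9 = (0 + Q)/9 = Q/9)
1/(u(146, 17) + b) = 1/((⅑)*17 - 595) = 1/(17/9 - 595) = 1/(-5338/9) = -9/5338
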